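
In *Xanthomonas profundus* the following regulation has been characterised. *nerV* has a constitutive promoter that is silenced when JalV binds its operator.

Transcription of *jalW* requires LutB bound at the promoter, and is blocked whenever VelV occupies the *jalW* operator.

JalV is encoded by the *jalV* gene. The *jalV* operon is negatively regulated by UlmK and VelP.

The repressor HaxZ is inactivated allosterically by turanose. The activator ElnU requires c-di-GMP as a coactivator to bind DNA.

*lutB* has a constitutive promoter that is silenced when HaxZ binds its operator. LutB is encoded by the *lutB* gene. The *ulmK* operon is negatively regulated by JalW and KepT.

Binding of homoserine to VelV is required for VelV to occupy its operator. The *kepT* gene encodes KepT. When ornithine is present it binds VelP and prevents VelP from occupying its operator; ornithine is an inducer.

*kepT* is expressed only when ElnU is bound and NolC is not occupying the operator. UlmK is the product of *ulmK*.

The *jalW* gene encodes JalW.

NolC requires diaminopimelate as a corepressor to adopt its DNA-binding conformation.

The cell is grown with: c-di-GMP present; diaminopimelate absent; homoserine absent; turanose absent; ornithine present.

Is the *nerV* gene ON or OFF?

OFF

Turanose is absent, so HaxZ is active.
With repressor HaxZ bound, *lutB* is not transcribed.
So LutB is not produced.
Homoserine is absent, so VelV is inactive.
Required activator LutB is absent, so *jalW* is not transcribed.
So JalW is not produced.
Diaminopimelate is absent, so NolC is inactive.
c-di-GMP is present, so ElnU is active.
No repressor is bound and ElnU is active, so *kepT* is transcribed.
So KepT is produced and active.
With repressor KepT bound, *ulmK* is not transcribed.
So UlmK is not produced.
Ornithine is present, so VelP is inactive.
With no repressor bound, *jalV* is transcribed.
So JalV is produced and active.
With repressor JalV bound, *nerV* is not transcribed.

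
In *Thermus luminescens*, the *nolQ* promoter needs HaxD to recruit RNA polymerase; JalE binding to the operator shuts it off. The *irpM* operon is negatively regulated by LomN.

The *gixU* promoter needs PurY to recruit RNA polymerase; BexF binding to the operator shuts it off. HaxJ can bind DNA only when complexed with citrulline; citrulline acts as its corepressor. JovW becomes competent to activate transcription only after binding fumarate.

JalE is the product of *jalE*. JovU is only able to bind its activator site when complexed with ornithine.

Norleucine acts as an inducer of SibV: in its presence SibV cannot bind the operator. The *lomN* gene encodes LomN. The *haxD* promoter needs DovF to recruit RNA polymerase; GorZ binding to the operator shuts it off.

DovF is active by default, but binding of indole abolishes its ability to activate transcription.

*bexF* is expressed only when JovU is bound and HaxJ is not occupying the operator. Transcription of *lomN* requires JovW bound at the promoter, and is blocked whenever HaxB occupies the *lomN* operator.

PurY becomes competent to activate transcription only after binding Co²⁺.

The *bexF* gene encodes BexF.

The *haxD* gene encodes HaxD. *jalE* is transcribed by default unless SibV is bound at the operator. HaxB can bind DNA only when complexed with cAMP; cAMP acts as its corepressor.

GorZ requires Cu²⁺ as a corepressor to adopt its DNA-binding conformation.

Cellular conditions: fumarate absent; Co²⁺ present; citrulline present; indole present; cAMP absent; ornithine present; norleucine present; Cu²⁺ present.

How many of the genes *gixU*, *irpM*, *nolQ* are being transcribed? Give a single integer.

2

Co²⁺ is present, so PurY is active.
Ornithine is present, so JovU is active.
Citrulline is present, so HaxJ is active.
With repressor HaxJ bound, *bexF* is not transcribed.
So BexF is not produced.
No repressor is bound and PurY is active, so *gixU* is transcribed.
→ *gixU* is ON.
Fumarate is absent, so JovW is inactive.
cAMP is absent, so HaxB is inactive.
Required activator JovW is absent, so *lomN* is not transcribed.
So LomN is not produced.
With no repressor bound, *irpM* is transcribed.
→ *irpM* is ON.
Norleucine is present, so SibV is inactive.
With no repressor bound, *jalE* is transcribed.
So JalE is produced and active.
Cu²⁺ is present, so GorZ is active.
Indole is present, so DovF is inactive.
With repressor GorZ bound, *haxD* is not transcribed.
So HaxD is not produced.
With repressor JalE bound, *nolQ* is not transcribed.
→ *nolQ* is OFF.
2 of the 3 genes are transcribed.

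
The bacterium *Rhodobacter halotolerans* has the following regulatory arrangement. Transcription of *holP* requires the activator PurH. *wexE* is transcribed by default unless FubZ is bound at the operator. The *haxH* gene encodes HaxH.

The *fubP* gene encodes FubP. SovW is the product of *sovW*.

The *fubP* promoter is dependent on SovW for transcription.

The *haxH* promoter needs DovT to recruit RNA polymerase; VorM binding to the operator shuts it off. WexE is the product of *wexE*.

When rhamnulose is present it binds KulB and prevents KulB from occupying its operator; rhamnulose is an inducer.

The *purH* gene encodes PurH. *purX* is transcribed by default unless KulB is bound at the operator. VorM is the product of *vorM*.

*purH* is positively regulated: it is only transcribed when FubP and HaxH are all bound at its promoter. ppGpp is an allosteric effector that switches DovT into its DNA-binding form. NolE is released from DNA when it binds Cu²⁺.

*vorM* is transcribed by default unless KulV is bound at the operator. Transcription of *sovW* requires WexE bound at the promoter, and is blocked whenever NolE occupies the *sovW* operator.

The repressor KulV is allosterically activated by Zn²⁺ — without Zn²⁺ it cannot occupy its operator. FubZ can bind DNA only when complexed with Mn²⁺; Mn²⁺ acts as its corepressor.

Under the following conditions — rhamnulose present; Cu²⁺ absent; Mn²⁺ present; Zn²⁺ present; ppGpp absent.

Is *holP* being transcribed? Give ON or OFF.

Mn²⁺ is present, so FubZ is active.
With repressor FubZ bound, *wexE* is not transcribed.
So WexE is not produced.
Cu²⁺ is absent, so NolE is active.
With repressor NolE bound, *sovW* is not transcribed.
So SovW is not produced.
Required activator SovW is absent, so *fubP* is not transcribed.
So FubP is not produced.
ppGpp is absent, so DovT is inactive.
Zn²⁺ is present, so KulV is active.
With repressor KulV bound, *vorM* is not transcribed.
So VorM is not produced.
Required activator DovT is absent, so *haxH* is not transcribed.
So HaxH is not produced.
Required activator FubP is absent, so *purH* is not transcribed.
So PurH is not produced.
Required activator PurH is absent, so *holP* is not transcribed.

OFF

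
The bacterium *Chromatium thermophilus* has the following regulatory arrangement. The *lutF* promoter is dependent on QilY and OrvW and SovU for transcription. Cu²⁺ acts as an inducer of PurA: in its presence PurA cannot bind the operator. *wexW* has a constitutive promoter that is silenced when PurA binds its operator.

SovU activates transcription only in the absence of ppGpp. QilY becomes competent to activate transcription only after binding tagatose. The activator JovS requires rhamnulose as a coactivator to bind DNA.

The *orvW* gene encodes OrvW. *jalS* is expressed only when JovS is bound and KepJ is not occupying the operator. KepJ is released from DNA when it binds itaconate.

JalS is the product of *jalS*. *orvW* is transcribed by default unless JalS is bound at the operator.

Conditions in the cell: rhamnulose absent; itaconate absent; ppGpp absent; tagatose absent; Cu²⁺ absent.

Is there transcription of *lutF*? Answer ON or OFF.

OFF

Tagatose is absent, so QilY is inactive.
Itaconate is absent, so KepJ is active.
Rhamnulose is absent, so JovS is inactive.
With repressor KepJ bound, *jalS* is not transcribed.
So JalS is not produced.
With no repressor bound, *orvW* is transcribed.
So OrvW is produced and active.
ppGpp is absent, so SovU is active.
Required activator QilY is absent, so *lutF* is not transcribed.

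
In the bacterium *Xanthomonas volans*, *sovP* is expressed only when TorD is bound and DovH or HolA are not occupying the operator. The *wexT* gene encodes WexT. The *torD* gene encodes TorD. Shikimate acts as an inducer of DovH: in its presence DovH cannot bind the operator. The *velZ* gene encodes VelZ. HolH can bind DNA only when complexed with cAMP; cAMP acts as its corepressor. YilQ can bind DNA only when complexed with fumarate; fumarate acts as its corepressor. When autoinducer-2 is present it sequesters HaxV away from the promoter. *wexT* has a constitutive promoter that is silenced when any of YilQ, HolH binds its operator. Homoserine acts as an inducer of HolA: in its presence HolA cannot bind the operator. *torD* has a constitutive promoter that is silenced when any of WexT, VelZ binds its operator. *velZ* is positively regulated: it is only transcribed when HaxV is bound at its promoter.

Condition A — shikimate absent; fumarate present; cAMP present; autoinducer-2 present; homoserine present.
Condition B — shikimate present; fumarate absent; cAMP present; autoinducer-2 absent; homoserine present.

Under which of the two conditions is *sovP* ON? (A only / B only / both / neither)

Condition A:
Shikimate is absent, so DovH is active.
Fumarate is present, so YilQ is active.
cAMP is present, so HolH is active.
With repressor YilQ bound, *wexT* is not transcribed.
So WexT is not produced.
Autoinducer-2 is present, so HaxV is inactive.
Required activator HaxV is absent, so *velZ* is not transcribed.
So VelZ is not produced.
With no repressor bound, *torD* is transcribed.
So TorD is produced and active.
Homoserine is present, so HolA is inactive.
With repressor DovH bound, *sovP* is not transcribed.
→ *sovP* is OFF in A.
Condition B:
Shikimate is present, so DovH is inactive.
Fumarate is absent, so YilQ is inactive.
cAMP is present, so HolH is active.
With repressor HolH bound, *wexT* is not transcribed.
So WexT is not produced.
Autoinducer-2 is absent, so HaxV is active.
No repressor is bound and HaxV is active, so *velZ* is transcribed.
So VelZ is produced and active.
With repressor VelZ bound, *torD* is not transcribed.
So TorD is not produced.
Homoserine is present, so HolA is inactive.
Required activator TorD is absent, so *sovP* is not transcribed.
→ *sovP* is OFF in B.

neither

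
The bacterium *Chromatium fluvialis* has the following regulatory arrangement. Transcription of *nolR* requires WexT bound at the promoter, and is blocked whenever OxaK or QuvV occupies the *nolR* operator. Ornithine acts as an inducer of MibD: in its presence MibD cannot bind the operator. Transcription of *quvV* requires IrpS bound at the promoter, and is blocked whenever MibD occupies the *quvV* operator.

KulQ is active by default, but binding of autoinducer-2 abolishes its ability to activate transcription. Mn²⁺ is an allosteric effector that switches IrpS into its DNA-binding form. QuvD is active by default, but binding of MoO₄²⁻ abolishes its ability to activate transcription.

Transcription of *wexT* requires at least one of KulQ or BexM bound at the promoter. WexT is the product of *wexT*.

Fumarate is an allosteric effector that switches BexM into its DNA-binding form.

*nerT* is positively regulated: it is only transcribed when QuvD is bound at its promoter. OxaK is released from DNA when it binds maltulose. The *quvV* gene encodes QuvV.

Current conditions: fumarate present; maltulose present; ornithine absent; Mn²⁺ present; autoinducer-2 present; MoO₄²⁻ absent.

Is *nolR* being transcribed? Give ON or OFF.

Maltulose is present, so OxaK is inactive.
Autoinducer-2 is present, so KulQ is inactive.
Fumarate is present, so BexM is active.
Activator BexM is present, so *wexT* is transcribed.
So WexT is produced and active.
Mn²⁺ is present, so IrpS is active.
Ornithine is absent, so MibD is active.
With repressor MibD bound, *quvV* is not transcribed.
So QuvV is not produced.
No repressor is bound and WexT is active, so *nolR* is transcribed.

ON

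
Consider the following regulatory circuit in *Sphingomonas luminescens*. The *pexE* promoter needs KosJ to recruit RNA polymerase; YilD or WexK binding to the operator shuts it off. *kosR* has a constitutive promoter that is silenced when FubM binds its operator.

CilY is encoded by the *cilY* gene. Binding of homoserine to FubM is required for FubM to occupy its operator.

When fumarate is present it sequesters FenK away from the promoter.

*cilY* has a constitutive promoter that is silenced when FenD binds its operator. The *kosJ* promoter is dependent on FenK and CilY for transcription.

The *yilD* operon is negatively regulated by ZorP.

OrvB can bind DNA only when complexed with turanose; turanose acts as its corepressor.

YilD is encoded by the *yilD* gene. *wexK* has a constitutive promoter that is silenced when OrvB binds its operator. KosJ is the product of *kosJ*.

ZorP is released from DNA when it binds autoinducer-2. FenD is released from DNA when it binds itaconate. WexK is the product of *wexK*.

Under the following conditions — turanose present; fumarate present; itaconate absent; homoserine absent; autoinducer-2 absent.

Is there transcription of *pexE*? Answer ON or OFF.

Fumarate is present, so FenK is inactive.
Itaconate is absent, so FenD is active.
With repressor FenD bound, *cilY* is not transcribed.
So CilY is not produced.
Required activator FenK is absent, so *kosJ* is not transcribed.
So KosJ is not produced.
Autoinducer-2 is absent, so ZorP is active.
With repressor ZorP bound, *yilD* is not transcribed.
So YilD is not produced.
Turanose is present, so OrvB is active.
With repressor OrvB bound, *wexK* is not transcribed.
So WexK is not produced.
Required activator KosJ is absent, so *pexE* is not transcribed.

OFF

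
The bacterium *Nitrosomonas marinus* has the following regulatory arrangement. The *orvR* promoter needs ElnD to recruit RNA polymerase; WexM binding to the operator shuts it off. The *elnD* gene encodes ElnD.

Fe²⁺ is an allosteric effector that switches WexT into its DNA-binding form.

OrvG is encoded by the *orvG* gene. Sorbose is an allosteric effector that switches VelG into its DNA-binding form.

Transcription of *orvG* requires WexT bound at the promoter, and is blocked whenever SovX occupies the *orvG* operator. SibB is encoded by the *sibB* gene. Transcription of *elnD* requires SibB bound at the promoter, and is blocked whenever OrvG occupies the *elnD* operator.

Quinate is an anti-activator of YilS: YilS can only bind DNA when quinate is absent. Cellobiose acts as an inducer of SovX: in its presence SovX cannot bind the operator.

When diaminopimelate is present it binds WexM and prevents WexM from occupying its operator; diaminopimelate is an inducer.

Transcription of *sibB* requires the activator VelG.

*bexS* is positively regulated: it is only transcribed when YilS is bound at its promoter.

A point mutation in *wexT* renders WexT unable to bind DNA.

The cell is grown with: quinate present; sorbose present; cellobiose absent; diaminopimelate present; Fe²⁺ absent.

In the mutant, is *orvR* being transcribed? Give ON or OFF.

ON

Cellobiose is absent, so SovX is active.
WexT is non-functional in this strain, so it has no effect.
With repressor SovX bound, *orvG* is not transcribed.
So OrvG is not produced.
Sorbose is present, so VelG is active.
No repressor is bound and VelG is active, so *sibB* is transcribed.
So SibB is produced and active.
No repressor is bound and SibB is active, so *elnD* is transcribed.
So ElnD is produced and active.
Diaminopimelate is present, so WexM is inactive.
No repressor is bound and ElnD is active, so *orvR* is transcribed.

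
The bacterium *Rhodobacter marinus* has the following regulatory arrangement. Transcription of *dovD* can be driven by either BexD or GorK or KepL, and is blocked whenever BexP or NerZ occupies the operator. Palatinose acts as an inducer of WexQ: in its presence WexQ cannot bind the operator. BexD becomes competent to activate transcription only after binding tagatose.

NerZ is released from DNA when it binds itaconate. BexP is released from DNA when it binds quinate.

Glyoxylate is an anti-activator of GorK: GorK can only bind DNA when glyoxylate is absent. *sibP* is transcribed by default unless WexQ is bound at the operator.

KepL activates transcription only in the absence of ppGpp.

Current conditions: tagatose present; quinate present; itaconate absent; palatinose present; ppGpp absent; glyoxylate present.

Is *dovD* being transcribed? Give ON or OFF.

Tagatose is present, so BexD is active.
Quinate is present, so BexP is inactive.
Glyoxylate is present, so GorK is inactive.
Itaconate is absent, so NerZ is active.
ppGpp is absent, so KepL is active.
With repressor NerZ bound, *dovD* is not transcribed.

OFF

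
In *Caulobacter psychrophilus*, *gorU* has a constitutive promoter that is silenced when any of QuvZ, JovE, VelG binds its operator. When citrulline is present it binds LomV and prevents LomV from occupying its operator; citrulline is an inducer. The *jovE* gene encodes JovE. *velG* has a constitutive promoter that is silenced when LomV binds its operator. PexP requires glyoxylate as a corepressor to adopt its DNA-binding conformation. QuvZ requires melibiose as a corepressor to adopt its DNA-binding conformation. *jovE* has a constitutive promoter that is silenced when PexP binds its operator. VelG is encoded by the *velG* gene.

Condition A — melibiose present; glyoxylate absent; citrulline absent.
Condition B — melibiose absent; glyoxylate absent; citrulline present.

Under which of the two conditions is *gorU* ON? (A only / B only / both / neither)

neither

Condition A:
Melibiose is present, so QuvZ is active.
Glyoxylate is absent, so PexP is inactive.
With no repressor bound, *jovE* is transcribed.
So JovE is produced and active.
Citrulline is absent, so LomV is active.
With repressor LomV bound, *velG* is not transcribed.
So VelG is not produced.
With repressor QuvZ bound, *gorU* is not transcribed.
→ *gorU* is OFF in A.
Condition B:
Melibiose is absent, so QuvZ is inactive.
Glyoxylate is absent, so PexP is inactive.
With no repressor bound, *jovE* is transcribed.
So JovE is produced and active.
Citrulline is present, so LomV is inactive.
With no repressor bound, *velG* is transcribed.
So VelG is produced and active.
With repressor JovE bound, *gorU* is not transcribed.
→ *gorU* is OFF in B.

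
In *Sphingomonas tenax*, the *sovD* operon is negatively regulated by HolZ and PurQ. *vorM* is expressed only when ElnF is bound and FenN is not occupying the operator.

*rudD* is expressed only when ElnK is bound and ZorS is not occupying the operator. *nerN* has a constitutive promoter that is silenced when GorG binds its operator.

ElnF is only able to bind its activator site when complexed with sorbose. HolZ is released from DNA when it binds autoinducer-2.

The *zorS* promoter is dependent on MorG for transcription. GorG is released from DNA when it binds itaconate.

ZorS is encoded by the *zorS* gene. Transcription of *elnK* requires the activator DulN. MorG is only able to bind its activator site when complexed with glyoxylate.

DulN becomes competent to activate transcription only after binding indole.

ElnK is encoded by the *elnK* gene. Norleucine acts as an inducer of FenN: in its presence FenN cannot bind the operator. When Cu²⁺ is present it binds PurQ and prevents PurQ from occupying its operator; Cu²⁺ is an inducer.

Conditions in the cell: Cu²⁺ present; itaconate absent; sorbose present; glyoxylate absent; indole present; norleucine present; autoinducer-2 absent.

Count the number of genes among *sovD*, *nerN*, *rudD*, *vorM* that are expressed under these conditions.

2

Autoinducer-2 is absent, so HolZ is active.
Cu²⁺ is present, so PurQ is inactive.
With repressor HolZ bound, *sovD* is not transcribed.
→ *sovD* is OFF.
Itaconate is absent, so GorG is active.
With repressor GorG bound, *nerN* is not transcribed.
→ *nerN* is OFF.
Glyoxylate is absent, so MorG is inactive.
Required activator MorG is absent, so *zorS* is not transcribed.
So ZorS is not produced.
Indole is present, so DulN is active.
No repressor is bound and DulN is active, so *elnK* is transcribed.
So ElnK is produced and active.
No repressor is bound and ElnK is active, so *rudD* is transcribed.
→ *rudD* is ON.
Sorbose is present, so ElnF is active.
Norleucine is present, so FenN is inactive.
No repressor is bound and ElnF is active, so *vorM* is transcribed.
→ *vorM* is ON.
2 of the 4 genes are transcribed.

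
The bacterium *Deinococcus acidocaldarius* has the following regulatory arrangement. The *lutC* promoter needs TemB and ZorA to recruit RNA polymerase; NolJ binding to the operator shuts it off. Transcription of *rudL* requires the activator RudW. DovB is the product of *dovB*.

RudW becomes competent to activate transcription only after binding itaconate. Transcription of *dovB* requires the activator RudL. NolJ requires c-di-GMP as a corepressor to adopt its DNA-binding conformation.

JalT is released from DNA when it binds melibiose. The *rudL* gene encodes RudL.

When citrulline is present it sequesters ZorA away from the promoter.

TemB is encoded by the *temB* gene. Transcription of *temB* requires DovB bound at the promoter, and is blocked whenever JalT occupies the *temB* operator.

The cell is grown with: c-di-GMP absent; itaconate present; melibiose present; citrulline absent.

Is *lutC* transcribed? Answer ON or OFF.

c-di-GMP is absent, so NolJ is inactive.
Melibiose is present, so JalT is inactive.
Itaconate is present, so RudW is active.
No repressor is bound and RudW is active, so *rudL* is transcribed.
So RudL is produced and active.
No repressor is bound and RudL is active, so *dovB* is transcribed.
So DovB is produced and active.
No repressor is bound and DovB is active, so *temB* is transcribed.
So TemB is produced and active.
Citrulline is absent, so ZorA is active.
No repressor is bound and TemB and ZorA are active, so *lutC* is transcribed.

ON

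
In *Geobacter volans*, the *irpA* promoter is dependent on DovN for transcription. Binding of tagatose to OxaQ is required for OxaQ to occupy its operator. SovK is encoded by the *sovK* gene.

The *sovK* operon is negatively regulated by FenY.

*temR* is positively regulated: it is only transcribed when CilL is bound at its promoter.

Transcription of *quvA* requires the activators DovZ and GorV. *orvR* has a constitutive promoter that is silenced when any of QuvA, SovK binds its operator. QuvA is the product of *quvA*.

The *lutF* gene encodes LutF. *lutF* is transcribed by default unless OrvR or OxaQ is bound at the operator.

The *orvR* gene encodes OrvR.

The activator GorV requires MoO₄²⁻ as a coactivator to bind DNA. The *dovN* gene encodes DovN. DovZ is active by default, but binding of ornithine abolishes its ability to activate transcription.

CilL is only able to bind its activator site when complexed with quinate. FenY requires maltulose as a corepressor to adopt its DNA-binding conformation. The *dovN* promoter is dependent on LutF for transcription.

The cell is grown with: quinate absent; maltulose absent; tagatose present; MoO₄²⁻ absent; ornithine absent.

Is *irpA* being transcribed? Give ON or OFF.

OFF

Ornithine is absent, so DovZ is active.
MoO₄²⁻ is absent, so GorV is inactive.
Required activator GorV is absent, so *quvA* is not transcribed.
So QuvA is not produced.
Maltulose is absent, so FenY is inactive.
With no repressor bound, *sovK* is transcribed.
So SovK is produced and active.
With repressor SovK bound, *orvR* is not transcribed.
So OrvR is not produced.
Tagatose is present, so OxaQ is active.
With repressor OxaQ bound, *lutF* is not transcribed.
So LutF is not produced.
Required activator LutF is absent, so *dovN* is not transcribed.
So DovN is not produced.
Required activator DovN is absent, so *irpA* is not transcribed.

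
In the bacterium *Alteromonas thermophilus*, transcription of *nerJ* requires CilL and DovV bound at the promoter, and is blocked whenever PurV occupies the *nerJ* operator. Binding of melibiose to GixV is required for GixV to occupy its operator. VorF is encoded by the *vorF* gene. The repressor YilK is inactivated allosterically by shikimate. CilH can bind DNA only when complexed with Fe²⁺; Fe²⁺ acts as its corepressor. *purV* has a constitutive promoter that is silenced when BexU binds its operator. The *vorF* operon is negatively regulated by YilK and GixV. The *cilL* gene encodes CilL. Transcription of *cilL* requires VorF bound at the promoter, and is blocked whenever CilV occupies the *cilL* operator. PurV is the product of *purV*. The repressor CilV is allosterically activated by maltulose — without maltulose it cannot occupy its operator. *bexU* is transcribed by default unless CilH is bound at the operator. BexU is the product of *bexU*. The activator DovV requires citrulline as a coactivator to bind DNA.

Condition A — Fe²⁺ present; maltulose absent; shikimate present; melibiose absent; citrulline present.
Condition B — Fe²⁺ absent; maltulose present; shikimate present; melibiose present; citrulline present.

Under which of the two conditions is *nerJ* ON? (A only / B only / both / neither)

neither

Condition A:
Fe²⁺ is present, so CilH is active.
With repressor CilH bound, *bexU* is not transcribed.
So BexU is not produced.
With no repressor bound, *purV* is transcribed.
So PurV is produced and active.
Maltulose is absent, so CilV is inactive.
Shikimate is present, so YilK is inactive.
Melibiose is absent, so GixV is inactive.
With no repressor bound, *vorF* is transcribed.
So VorF is produced and active.
No repressor is bound and VorF is active, so *cilL* is transcribed.
So CilL is produced and active.
Citrulline is present, so DovV is active.
With repressor PurV bound, *nerJ* is not transcribed.
→ *nerJ* is OFF in A.
Condition B:
Fe²⁺ is absent, so CilH is inactive.
With no repressor bound, *bexU* is transcribed.
So BexU is produced and active.
With repressor BexU bound, *purV* is not transcribed.
So PurV is not produced.
Maltulose is present, so CilV is active.
Shikimate is present, so YilK is inactive.
Melibiose is present, so GixV is active.
With repressor GixV bound, *vorF* is not transcribed.
So VorF is not produced.
With repressor CilV bound, *cilL* is not transcribed.
So CilL is not produced.
Citrulline is present, so DovV is active.
Required activator CilL is absent, so *nerJ* is not transcribed.
→ *nerJ* is OFF in B.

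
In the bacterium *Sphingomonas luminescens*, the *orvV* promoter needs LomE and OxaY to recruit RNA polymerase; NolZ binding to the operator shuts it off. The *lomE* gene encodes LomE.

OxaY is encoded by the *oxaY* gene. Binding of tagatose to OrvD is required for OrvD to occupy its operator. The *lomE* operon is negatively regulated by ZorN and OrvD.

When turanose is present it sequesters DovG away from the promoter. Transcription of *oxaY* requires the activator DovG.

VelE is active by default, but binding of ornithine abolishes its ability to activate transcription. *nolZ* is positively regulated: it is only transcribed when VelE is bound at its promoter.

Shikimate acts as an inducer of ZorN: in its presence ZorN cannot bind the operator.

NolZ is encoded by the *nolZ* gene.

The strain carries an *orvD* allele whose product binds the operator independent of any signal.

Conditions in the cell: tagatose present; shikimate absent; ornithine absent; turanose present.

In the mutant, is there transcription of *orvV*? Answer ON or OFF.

Shikimate is absent, so ZorN is active.
OrvD is constitutively active in this strain.
With repressor ZorN bound, *lomE* is not transcribed.
So LomE is not produced.
Turanose is present, so DovG is inactive.
Required activator DovG is absent, so *oxaY* is not transcribed.
So OxaY is not produced.
Ornithine is absent, so VelE is active.
No repressor is bound and VelE is active, so *nolZ* is transcribed.
So NolZ is produced and active.
With repressor NolZ bound, *orvV* is not transcribed.

OFF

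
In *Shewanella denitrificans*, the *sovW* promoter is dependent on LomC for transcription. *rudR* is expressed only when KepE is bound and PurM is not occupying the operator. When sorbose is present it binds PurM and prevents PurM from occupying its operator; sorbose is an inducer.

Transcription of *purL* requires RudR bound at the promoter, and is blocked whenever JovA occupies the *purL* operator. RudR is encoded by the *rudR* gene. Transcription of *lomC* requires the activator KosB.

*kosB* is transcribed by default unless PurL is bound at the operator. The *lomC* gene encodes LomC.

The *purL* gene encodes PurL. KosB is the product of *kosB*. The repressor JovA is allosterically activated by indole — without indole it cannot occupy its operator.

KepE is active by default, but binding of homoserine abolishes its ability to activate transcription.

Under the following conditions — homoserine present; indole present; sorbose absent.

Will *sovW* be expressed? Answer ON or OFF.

ON

Sorbose is absent, so PurM is active.
Homoserine is present, so KepE is inactive.
With repressor PurM bound, *rudR* is not transcribed.
So RudR is not produced.
Indole is present, so JovA is active.
With repressor JovA bound, *purL* is not transcribed.
So PurL is not produced.
With no repressor bound, *kosB* is transcribed.
So KosB is produced and active.
No repressor is bound and KosB is active, so *lomC* is transcribed.
So LomC is produced and active.
No repressor is bound and LomC is active, so *sovW* is transcribed.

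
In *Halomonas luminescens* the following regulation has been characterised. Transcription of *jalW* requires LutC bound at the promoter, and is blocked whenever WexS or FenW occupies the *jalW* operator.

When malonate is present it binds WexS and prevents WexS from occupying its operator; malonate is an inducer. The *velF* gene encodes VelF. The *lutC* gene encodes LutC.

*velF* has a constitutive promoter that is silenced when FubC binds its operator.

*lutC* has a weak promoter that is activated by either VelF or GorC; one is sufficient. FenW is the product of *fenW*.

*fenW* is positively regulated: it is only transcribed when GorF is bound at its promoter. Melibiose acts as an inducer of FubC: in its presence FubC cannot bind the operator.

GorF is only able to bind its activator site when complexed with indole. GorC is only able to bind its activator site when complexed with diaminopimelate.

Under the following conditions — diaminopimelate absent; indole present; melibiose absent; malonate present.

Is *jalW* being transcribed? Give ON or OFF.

OFF

Malonate is present, so WexS is inactive.
Melibiose is absent, so FubC is active.
With repressor FubC bound, *velF* is not transcribed.
So VelF is not produced.
Diaminopimelate is absent, so GorC is inactive.
No activator is available at the *lutC* promoter, so *lutC* is not transcribed.
So LutC is not produced.
Indole is present, so GorF is active.
No repressor is bound and GorF is active, so *fenW* is transcribed.
So FenW is produced and active.
With repressor FenW bound, *jalW* is not transcribed.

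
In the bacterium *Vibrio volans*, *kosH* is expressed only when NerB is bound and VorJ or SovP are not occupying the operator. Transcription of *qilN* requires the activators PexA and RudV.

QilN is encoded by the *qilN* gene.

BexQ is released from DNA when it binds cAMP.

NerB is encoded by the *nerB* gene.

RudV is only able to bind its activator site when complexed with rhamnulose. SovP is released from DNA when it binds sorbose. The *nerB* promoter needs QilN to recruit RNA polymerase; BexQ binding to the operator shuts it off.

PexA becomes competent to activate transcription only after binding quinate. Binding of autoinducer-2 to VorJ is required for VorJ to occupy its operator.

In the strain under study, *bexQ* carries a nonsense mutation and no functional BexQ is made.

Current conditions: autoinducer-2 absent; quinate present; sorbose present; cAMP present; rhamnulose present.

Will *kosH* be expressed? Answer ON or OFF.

Autoinducer-2 is absent, so VorJ is inactive.
Sorbose is present, so SovP is inactive.
BexQ is non-functional in this strain, so it has no effect.
Quinate is present, so PexA is active.
Rhamnulose is present, so RudV is active.
No repressor is bound and PexA and RudV are active, so *qilN* is transcribed.
So QilN is produced and active.
No repressor is bound and QilN is active, so *nerB* is transcribed.
So NerB is produced and active.
No repressor is bound and NerB is active, so *kosH* is transcribed.

ON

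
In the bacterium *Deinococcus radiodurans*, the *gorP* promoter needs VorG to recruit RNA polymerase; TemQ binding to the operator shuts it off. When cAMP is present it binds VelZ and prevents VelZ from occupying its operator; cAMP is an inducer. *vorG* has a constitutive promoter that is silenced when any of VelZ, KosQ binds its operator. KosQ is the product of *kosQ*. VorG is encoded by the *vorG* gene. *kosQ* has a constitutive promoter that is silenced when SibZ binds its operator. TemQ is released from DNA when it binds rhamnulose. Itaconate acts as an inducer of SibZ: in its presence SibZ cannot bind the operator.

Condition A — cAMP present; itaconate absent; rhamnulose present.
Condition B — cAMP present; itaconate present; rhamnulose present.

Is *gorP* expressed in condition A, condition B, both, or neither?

A only

Condition A:
cAMP is present, so VelZ is inactive.
Itaconate is absent, so SibZ is active.
With repressor SibZ bound, *kosQ* is not transcribed.
So KosQ is not produced.
With no repressor bound, *vorG* is transcribed.
So VorG is produced and active.
Rhamnulose is present, so TemQ is inactive.
No repressor is bound and VorG is active, so *gorP* is transcribed.
→ *gorP* is ON in A.
Condition B:
cAMP is present, so VelZ is inactive.
Itaconate is present, so SibZ is inactive.
With no repressor bound, *kosQ* is transcribed.
So KosQ is produced and active.
With repressor KosQ bound, *vorG* is not transcribed.
So VorG is not produced.
Rhamnulose is present, so TemQ is inactive.
Required activator VorG is absent, so *gorP* is not transcribed.
→ *gorP* is OFF in B.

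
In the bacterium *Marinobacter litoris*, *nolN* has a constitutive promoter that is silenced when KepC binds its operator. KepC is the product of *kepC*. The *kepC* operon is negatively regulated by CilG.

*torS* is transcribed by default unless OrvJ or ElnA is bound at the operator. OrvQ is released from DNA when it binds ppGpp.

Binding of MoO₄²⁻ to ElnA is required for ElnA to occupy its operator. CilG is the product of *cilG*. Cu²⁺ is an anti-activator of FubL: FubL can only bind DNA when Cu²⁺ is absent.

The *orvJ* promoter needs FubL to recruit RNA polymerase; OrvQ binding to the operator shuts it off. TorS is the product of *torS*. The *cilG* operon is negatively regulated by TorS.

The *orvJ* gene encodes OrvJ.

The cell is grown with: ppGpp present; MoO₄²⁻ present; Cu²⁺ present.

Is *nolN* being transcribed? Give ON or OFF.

ppGpp is present, so OrvQ is inactive.
Cu²⁺ is present, so FubL is inactive.
Required activator FubL is absent, so *orvJ* is not transcribed.
So OrvJ is not produced.
MoO₄²⁻ is present, so ElnA is active.
With repressor ElnA bound, *torS* is not transcribed.
So TorS is not produced.
With no repressor bound, *cilG* is transcribed.
So CilG is produced and active.
With repressor CilG bound, *kepC* is not transcribed.
So KepC is not produced.
With no repressor bound, *nolN* is transcribed.

ON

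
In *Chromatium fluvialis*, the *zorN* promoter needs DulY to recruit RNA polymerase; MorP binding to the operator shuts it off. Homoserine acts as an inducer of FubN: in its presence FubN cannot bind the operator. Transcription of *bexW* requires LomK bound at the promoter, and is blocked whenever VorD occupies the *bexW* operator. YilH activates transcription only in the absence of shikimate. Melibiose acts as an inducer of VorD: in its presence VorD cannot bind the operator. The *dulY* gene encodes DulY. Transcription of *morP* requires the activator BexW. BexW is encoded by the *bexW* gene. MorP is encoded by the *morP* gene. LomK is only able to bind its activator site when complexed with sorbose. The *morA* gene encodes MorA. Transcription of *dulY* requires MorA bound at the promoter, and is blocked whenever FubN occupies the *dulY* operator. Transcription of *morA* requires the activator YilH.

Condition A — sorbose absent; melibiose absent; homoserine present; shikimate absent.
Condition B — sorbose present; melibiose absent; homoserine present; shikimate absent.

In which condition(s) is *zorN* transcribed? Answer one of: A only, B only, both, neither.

Condition A:
Sorbose is absent, so LomK is inactive.
Melibiose is absent, so VorD is active.
With repressor VorD bound, *bexW* is not transcribed.
So BexW is not produced.
Required activator BexW is absent, so *morP* is not transcribed.
So MorP is not produced.
Homoserine is present, so FubN is inactive.
Shikimate is absent, so YilH is active.
No repressor is bound and YilH is active, so *morA* is transcribed.
So MorA is produced and active.
No repressor is bound and MorA is active, so *dulY* is transcribed.
So DulY is produced and active.
No repressor is bound and DulY is active, so *zorN* is transcribed.
→ *zorN* is ON in A.
Condition B:
Sorbose is present, so LomK is active.
Melibiose is absent, so VorD is active.
With repressor VorD bound, *bexW* is not transcribed.
So BexW is not produced.
Required activator BexW is absent, so *morP* is not transcribed.
So MorP is not produced.
Homoserine is present, so FubN is inactive.
Shikimate is absent, so YilH is active.
No repressor is bound and YilH is active, so *morA* is transcribed.
So MorA is produced and active.
No repressor is bound and MorA is active, so *dulY* is transcribed.
So DulY is produced and active.
No repressor is bound and DulY is active, so *zorN* is transcribed.
→ *zorN* is ON in B.

both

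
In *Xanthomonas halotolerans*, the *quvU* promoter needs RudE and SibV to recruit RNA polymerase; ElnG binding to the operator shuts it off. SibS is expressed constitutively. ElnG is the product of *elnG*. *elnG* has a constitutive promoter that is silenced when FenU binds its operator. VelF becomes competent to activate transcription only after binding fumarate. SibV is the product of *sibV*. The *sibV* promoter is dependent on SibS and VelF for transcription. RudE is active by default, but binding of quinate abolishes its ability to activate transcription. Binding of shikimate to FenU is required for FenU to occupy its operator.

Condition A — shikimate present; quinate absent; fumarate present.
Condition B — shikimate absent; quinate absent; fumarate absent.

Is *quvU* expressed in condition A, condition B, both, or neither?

Condition A:
Shikimate is present, so FenU is active.
With repressor FenU bound, *elnG* is not transcribed.
So ElnG is not produced.
Quinate is absent, so RudE is active.
SibS is produced constitutively and is active.
Fumarate is present, so VelF is active.
No repressor is bound and SibS and VelF are active, so *sibV* is transcribed.
So SibV is produced and active.
No repressor is bound and RudE and SibV are active, so *quvU* is transcribed.
→ *quvU* is ON in A.
Condition B:
Shikimate is absent, so FenU is inactive.
With no repressor bound, *elnG* is transcribed.
So ElnG is produced and active.
Quinate is absent, so RudE is active.
SibS is produced constitutively and is active.
Fumarate is absent, so VelF is inactive.
Required activator VelF is absent, so *sibV* is not transcribed.
So SibV is not produced.
With repressor ElnG bound, *quvU* is not transcribed.
→ *quvU* is OFF in B.

A only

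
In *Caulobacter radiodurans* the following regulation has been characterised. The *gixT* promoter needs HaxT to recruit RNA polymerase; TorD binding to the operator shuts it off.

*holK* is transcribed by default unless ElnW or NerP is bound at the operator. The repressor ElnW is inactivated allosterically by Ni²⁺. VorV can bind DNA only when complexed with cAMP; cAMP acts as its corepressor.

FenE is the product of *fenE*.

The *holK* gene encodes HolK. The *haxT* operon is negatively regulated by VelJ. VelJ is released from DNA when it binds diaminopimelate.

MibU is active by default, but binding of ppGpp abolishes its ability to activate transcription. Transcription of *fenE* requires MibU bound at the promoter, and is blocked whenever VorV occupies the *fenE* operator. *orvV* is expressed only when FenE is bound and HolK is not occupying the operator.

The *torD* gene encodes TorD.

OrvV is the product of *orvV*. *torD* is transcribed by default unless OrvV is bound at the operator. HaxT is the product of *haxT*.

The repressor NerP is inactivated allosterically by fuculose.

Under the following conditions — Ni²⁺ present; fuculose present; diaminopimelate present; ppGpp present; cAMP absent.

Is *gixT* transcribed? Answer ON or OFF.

OFF

Diaminopimelate is present, so VelJ is inactive.
With no repressor bound, *haxT* is transcribed.
So HaxT is produced and active.
Ni²⁺ is present, so ElnW is inactive.
Fuculose is present, so NerP is inactive.
With no repressor bound, *holK* is transcribed.
So HolK is produced and active.
cAMP is absent, so VorV is inactive.
ppGpp is present, so MibU is inactive.
Required activator MibU is absent, so *fenE* is not transcribed.
So FenE is not produced.
With repressor HolK bound, *orvV* is not transcribed.
So OrvV is not produced.
With no repressor bound, *torD* is transcribed.
So TorD is produced and active.
With repressor TorD bound, *gixT* is not transcribed.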